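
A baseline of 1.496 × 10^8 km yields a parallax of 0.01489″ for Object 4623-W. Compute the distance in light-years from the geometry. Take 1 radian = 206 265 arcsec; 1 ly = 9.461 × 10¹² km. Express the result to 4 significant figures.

θ = 0.01489″ = 0.01489/206265 = 7.2189 × 10^-8 rad.
d = B/θ = (1.496 × 10^8) / (7.2189 × 10^-8) = 2.0723 × 10^15 km = (2.0723 × 10^15) / (9.461 × 10^12) ly = 219.04 ly.

219.0 ly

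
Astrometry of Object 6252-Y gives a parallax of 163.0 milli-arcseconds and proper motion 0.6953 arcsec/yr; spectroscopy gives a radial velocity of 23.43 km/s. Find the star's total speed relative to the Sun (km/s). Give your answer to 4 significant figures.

d = 1/p = 1/0.1630″ = 6.135 pc.
v_t = 4.740 μ d = 4.740 × 0.6953 × 6.135 = 20.219 km/s.
v = √(v_r² + v_t²) = √(23.43² + 20.219²) = √957.773 = 30.948 km/s.

30.95 km/s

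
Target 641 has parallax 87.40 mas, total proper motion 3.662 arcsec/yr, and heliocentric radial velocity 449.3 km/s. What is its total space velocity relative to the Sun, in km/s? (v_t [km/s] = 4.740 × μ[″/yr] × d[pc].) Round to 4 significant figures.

d = 1/p = 1/0.08740″ = 11.442 pc.
v_t = 4.740 μ d = 4.740 × 3.662 × 11.442 = 198.61 km/s.
v = √(v_r² + v_t²) = √(449.3² + 198.61²) = √241316 = 491.24 km/s.

491.2 km/s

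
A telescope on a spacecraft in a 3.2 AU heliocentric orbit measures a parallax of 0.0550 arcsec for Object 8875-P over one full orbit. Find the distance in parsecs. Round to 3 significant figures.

With baseline B (in AU) and parallax p (in arcsec), d = B/p parsecs.
d = 3.2 / 0.0550 = 58.182 pc.

58.2 pc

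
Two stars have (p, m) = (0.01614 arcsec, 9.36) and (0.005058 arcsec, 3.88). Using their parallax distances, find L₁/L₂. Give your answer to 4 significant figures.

d₁ = 1/p₁ = 1/0.01614″ = 61.958 pc; d₂ = 1/p₂ = 1/0.005058″ = 197.71 pc.
M₁ = m₁ − 5 log₁₀ d₁ + 5 = 9.36 − 8.9605 + 5 = 5.3995.
M₂ = 3.88 − 11.4801 + 5 = -2.6001.
L₁/L₂ = 10^(0.4(M₂ − M₁)) = 10^(0.4 × (-7.9996)) = 10^(-3.19984) = 0.00063119.

L₁/L₂ = 0.0006312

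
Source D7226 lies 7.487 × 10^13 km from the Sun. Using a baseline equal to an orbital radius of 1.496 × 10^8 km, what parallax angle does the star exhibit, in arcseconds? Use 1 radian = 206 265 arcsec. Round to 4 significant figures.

θ ≈ B/d = (1.496 × 10^8) / (7.487 × 10^13) = 1.9981 × 10^-6 rad.
In arcseconds: 1.9981 × 10^-6 × 206265 = 0.41214″.

0.4121 arcsec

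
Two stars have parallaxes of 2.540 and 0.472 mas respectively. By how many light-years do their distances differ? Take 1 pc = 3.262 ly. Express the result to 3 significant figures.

5630 ly

d_A = 1/0.002540″ = 393.7 pc; d_B = 1/0.0004720″ = 2118.6 pc.
|d_B − d_A| = |2118.6 − 393.7| = 1724.9 pc = 1724.9 × 3.262 ly = 5626.6 ly.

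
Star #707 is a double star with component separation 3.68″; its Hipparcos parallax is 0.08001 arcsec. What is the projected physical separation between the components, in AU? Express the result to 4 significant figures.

d = 1/p = 1/0.08001″ = 12.498 pc.
At distance d (pc), an angle of θ arcsec spans θ·d AU: s = 3.68 × 12.498 = 45.993 AU.

45.99 AU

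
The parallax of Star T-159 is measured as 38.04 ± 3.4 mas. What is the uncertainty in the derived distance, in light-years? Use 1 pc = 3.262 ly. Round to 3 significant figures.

d = 1/p, so σ_d = σ_p / p².
σ_d = 0.00340 / (0.03804)² = 0.00340 / 0.001447 = 2.3497 pc = 2.3497 × 3.262 ly = 7.6647 ly.

7.66 ly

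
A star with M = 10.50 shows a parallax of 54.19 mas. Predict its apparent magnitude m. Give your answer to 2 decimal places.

d = 1/p = 1/0.05419″ = 18.454 pc.
m − M = 5 log₁₀ d − 5 = 5 log₁₀(18.454) − 5 = 6.3305 − 5 = 1.3305.
m = M + (m − M) = 10.50 + 1.3305 = 11.83.

m = 11.83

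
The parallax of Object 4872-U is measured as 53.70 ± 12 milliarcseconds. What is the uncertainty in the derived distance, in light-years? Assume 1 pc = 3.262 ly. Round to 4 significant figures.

d = 1/p, so σ_d = σ_p / p².
σ_d = 0.0120 / (0.05370)² = 0.0120 / 0.0028837 = 4.1613 pc = 4.1613 × 3.262 ly = 13.574 ly.

13.57 ly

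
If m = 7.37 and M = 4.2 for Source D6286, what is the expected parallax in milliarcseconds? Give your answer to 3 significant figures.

m − M = 7.37 − 4.2 = 3.17.
d = 10^((m−M)/5 + 1) = 10^1.634 = 43.053 pc.
p = 1/d = 1/43.053 = 0.023227 arcsec = 23.227 mas.

23.2 mas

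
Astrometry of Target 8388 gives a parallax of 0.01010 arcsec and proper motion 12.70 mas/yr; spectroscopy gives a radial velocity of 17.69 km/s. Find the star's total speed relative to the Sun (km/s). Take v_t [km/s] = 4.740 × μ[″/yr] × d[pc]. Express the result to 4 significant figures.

18.67 km/s

d = 1/p = 1/0.01010″ = 99.01 pc.
μ = 12.70 mas/yr = 0.01270 ″/yr.
v_t = 4.740 μ d = 4.740 × 0.01270 × 99.01 = 5.9602 km/s.
v = √(v_r² + v_t²) = √(17.69² + 5.9602²) = √348.46 = 18.667 km/s.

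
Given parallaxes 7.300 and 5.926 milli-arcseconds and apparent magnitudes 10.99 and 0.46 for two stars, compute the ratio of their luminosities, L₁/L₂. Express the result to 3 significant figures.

L₁/L₂ = 4.04 × 10^-5

d₁ = 1/p₁ = 1/0.007300″ = 136.99 pc; d₂ = 1/p₂ = 1/0.005926″ = 168.75 pc.
M₁ = m₁ − 5 log₁₀ d₁ + 5 = 10.99 − 10.6834 + 5 = 5.3066.
M₂ = 0.46 − 11.1362 + 5 = -5.6762.
L₁/L₂ = 10^(0.4(M₂ − M₁)) = 10^(0.4 × (-10.9828)) = 10^(-4.39312) = 0.000040446.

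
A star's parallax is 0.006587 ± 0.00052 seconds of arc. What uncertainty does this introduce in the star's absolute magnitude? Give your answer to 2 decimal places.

σ_M = 0.17 mag

M = m − 5 log₁₀ d + 5 = m + 5 log₁₀ p + 5, so ∂M/∂p = 5/(p ln 10).
σ_M = (5/ln 10) · (σ_p/p) = 2.1715 × 0.00052/0.006587 = 2.1715 × 0.078943 = 0.17142.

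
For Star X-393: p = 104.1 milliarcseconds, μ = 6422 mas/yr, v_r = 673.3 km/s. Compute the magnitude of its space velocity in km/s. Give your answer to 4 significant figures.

734.1 km/s

d = 1/p = 1/0.1041″ = 9.6061 pc.
μ = 6422 mas/yr = 6.422 ″/yr.
v_t = 4.740 μ d = 4.740 × 6.422 × 9.6061 = 292.41 km/s.
v = √(v_r² + v_t²) = √(673.3² + 292.41²) = √538836 = 734.05 km/s.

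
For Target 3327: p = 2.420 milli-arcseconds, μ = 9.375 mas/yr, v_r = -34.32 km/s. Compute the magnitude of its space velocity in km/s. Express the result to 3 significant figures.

d = 1/p = 1/0.002420″ = 413.22 pc.
μ = 9.375 mas/yr = 0.009375 ″/yr.
v_t = 4.740 μ d = 4.740 × 0.009375 × 413.22 = 18.362 km/s.
v = √(v_r² + v_t²) = √((-34.32)² + 18.362²) = √1515.03 = 38.923 km/s.

38.9 km/s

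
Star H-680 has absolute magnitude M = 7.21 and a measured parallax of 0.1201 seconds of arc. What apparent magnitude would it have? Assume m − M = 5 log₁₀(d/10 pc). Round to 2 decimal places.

m = 6.81

d = 1/p = 1/0.1201″ = 8.3264 pc.
m − M = 5 log₁₀ d − 5 = 5 log₁₀(8.3264) − 5 = 4.6023 − 5 = -0.3977.
m = M + (m − M) = 7.21 + (-0.3977) = 6.81.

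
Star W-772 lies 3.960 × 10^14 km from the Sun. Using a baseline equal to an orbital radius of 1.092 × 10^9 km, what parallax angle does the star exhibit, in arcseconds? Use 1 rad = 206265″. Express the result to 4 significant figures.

θ ≈ B/d = (1.092 × 10^9) / (3.960 × 10^14) = 2.7576 × 10^-6 rad.
In arcseconds: 2.7576 × 10^-6 × 206265 = 0.5688″.

0.5688 arcsec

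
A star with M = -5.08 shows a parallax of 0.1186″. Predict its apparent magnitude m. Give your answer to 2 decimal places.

d = 1/p = 1/0.1186″ = 8.4317 pc.
m − M = 5 log₁₀ d − 5 = 5 log₁₀(8.4317) − 5 = 4.6296 − 5 = -0.3704.
m = M + (m − M) = -5.08 + (-0.3704) = -5.45.

m = -5.45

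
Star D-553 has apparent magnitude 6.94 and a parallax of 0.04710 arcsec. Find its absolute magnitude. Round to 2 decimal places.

d = 1/p = 1/0.04710″ = 21.231 pc.
m − M = 5 log₁₀(21.231) − 5 = 6.6349 − 5 = 1.6349.
M = m − (m − M) = 6.94 − 1.6349 = 5.31.

M = 5.31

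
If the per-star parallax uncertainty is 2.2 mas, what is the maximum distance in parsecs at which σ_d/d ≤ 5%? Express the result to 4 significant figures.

σ_d/d = σ_p/p, so the condition is σ_p/p ≤ 0.05, i.e. p ≥ σ_p/0.05.
p_min = 2.2/0.05 = 44 mas = 0.044 arcsec.
d_max = 1/p_min = 1/0.044 = 22.727 pc.

22.73 pc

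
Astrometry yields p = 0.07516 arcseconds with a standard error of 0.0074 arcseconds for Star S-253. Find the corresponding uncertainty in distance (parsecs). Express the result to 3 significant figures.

1.31 pc

d = 1/p, so σ_d = σ_p / p².
σ_d = 0.00740 / (0.07516)² = 0.00740 / 0.005649 = 1.31 pc.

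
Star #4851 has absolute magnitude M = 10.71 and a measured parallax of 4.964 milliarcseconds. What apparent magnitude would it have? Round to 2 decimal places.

m = 17.23

d = 1/p = 1/0.004964″ = 201.45 pc.
m − M = 5 log₁₀ d − 5 = 5 log₁₀(201.45) − 5 = 11.5208 − 5 = 6.5208.
m = M + (m − M) = 10.71 + 6.5208 = 17.23.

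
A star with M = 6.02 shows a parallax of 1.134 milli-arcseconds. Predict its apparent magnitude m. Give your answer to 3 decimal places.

m = 15.747

d = 1/p = 1/0.001134″ = 881.83 pc.
m − M = 5 log₁₀ d − 5 = 5 log₁₀(881.83) − 5 = 14.7269 − 5 = 9.7269.
m = M + (m − M) = 6.02 + 9.7269 = 15.747.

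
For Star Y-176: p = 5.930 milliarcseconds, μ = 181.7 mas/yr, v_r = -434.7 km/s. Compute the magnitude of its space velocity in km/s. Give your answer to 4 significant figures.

458.3 km/s

d = 1/p = 1/0.005930″ = 168.63 pc.
μ = 181.7 mas/yr = 0.1817 ″/yr.
v_t = 4.740 μ d = 4.740 × 0.1817 × 168.63 = 145.23 km/s.
v = √(v_r² + v_t²) = √((-434.7)² + 145.23²) = √210056 = 458.32 km/s.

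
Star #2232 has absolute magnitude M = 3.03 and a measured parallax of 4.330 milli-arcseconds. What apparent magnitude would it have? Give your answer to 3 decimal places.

d = 1/p = 1/0.004330″ = 230.95 pc.
m − M = 5 log₁₀ d − 5 = 5 log₁₀(230.95) − 5 = 11.8176 − 5 = 6.8176.
m = M + (m − M) = 3.03 + 6.8176 = 9.848.

m = 9.848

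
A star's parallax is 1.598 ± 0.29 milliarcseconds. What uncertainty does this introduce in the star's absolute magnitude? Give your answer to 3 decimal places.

σ_M = 0.394 mag

M = m − 5 log₁₀ d + 5 = m + 5 log₁₀ p + 5, so ∂M/∂p = 5/(p ln 10).
σ_M = (5/ln 10) · (σ_p/p) = 2.1715 × 0.29/1.598 = 2.1715 × 0.18148 = 0.39408.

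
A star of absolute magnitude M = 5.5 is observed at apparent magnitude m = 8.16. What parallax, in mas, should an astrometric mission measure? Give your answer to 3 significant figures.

29.4 mas

m − M = 8.16 − 5.5 = 2.66.
d = 10^((m−M)/5 + 1) = 10^1.532 = 34.041 pc.
p = 1/d = 1/34.041 = 0.029376 arcsec = 29.376 mas.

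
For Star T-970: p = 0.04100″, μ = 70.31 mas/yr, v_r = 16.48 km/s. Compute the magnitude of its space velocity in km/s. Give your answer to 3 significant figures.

d = 1/p = 1/0.04100″ = 24.39 pc.
μ = 70.31 mas/yr = 0.07031 ″/yr.
v_t = 4.740 μ d = 4.740 × 0.07031 × 24.39 = 8.1284 km/s.
v = √(v_r² + v_t²) = √(16.48² + 8.1284²) = √337.661 = 18.376 km/s.

18.4 km/s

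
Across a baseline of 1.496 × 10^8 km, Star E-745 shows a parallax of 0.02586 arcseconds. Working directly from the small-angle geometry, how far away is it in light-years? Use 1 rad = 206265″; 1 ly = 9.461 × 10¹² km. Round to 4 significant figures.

126.1 ly

θ = 0.02586″ = 0.02586/206265 = 1.2537 × 10^-7 rad.
d = B/θ = (1.496 × 10^8) / (1.2537 × 10^-7) = 1.1933 × 10^15 km = (1.1933 × 10^15) / (9.461 × 10^12) ly = 126.13 ly.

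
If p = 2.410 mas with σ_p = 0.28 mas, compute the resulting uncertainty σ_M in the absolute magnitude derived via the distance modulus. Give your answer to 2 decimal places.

M = m − 5 log₁₀ d + 5 = m + 5 log₁₀ p + 5, so ∂M/∂p = 5/(p ln 10).
σ_M = (5/ln 10) · (σ_p/p) = 2.1715 × 0.28/2.410 = 2.1715 × 0.11618 = 0.25228.

σ_M = 0.25 mag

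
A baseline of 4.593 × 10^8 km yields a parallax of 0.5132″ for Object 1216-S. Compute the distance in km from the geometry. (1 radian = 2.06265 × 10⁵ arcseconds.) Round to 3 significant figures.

1.85 × 10^14 km

θ = 0.5132″ = 0.5132/206265 = 2.4881 × 10^-6 rad.
d = B/θ = (4.593 × 10^8) / (2.4881 × 10^-6) = 1.8460 × 10^14 km.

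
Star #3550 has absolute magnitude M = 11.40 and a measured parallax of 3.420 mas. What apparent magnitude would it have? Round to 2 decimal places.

d = 1/p = 1/0.003420″ = 292.4 pc.
m − M = 5 log₁₀ d − 5 = 5 log₁₀(292.4) − 5 = 12.3299 − 5 = 7.3299.
m = M + (m − M) = 11.40 + 7.3299 = 18.73.

m = 18.73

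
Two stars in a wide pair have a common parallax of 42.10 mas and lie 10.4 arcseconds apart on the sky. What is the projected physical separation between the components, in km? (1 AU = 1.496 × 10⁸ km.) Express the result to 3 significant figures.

3.70 × 10^10 km

d = 1/p = 1/0.04210″ = 23.753 pc.
At distance d (pc), an angle of θ arcsec spans θ·d AU: s = 10.4 × 23.753 = 247.03 AU.
= 247.03 × 1.496 × 10⁸ km = 3.6956 × 10^10 km.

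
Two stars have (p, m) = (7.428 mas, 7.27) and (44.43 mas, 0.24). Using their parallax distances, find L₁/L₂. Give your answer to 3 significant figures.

L₁/L₂ = 0.0552

d₁ = 1/p₁ = 1/0.007428″ = 134.63 pc; d₂ = 1/p₂ = 1/0.04443″ = 22.507 pc.
M₁ = m₁ − 5 log₁₀ d₁ + 5 = 7.27 − 10.6457 + 5 = 1.6243.
M₂ = 0.24 − 6.7616 + 5 = -1.5216.
L₁/L₂ = 10^(0.4(M₂ − M₁)) = 10^(0.4 × (-3.1459)) = 10^(-1.25836) = 0.055162.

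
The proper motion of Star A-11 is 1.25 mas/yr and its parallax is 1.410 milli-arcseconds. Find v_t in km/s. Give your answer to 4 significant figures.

4.202 km/s

d = 1/p = 1/0.001410″ = 709.22 pc.
μ = 1.25 mas/yr = 0.00125 ″/yr.
v_t = 4.74 × μ × d = 4.74 × 0.00125 × 709.22 = 4.2021 km/s.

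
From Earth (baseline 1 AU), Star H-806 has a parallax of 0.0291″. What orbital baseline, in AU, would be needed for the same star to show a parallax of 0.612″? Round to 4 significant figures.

21.03 AU

Parallax scales linearly with baseline: p ∝ B, so B = p_target / p_Earth × 1 AU.
B = 0.612 / 0.0291 = 21.031 AU.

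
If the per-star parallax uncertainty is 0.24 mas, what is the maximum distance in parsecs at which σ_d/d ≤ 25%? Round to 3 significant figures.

1040 pc

σ_d/d = σ_p/p, so the condition is σ_p/p ≤ 0.25, i.e. p ≥ σ_p/0.25.
p_min = 0.24/0.25 = 0.96 mas = 0.00096 arcsec.
d_max = 1/p_min = 1/0.00096 = 1041.7 pc.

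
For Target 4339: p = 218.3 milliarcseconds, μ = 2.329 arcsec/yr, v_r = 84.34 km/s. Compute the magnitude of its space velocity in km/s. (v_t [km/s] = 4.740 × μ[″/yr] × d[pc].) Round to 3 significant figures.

98.3 km/s

d = 1/p = 1/0.2183″ = 4.5809 pc.
v_t = 4.740 μ d = 4.740 × 2.329 × 4.5809 = 50.571 km/s.
v = √(v_r² + v_t²) = √(84.34² + 50.571²) = √9670.66 = 98.34 km/s.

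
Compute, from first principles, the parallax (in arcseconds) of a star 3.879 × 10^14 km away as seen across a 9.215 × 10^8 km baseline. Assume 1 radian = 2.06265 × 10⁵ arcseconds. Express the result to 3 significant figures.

0.490 arcsec

θ ≈ B/d = (9.215 × 10^8) / (3.879 × 10^14) = 2.3756 × 10^-6 rad.
In arcseconds: 2.3756 × 10^-6 × 206265 = 0.49″.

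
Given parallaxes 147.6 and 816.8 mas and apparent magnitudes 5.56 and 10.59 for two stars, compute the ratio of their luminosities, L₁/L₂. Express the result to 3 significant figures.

L₁/L₂ = 3150

d₁ = 1/p₁ = 1/0.1476″ = 6.7751 pc; d₂ = 1/p₂ = 1/0.8168″ = 1.2243 pc.
M₁ = m₁ − 5 log₁₀ d₁ + 5 = 5.56 − 4.1546 + 5 = 6.4054.
M₂ = 10.59 − 0.4394 + 5 = 15.1506.
L₁/L₂ = 10^(0.4(M₂ − M₁)) = 10^(0.4 × 8.7452) = 10^3.49808 = 3148.3.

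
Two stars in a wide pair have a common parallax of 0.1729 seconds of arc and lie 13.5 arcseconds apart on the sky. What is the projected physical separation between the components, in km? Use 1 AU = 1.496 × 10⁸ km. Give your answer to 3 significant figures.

1.17 × 10^10 km

d = 1/p = 1/0.1729″ = 5.7837 pc.
At distance d (pc), an angle of θ arcsec spans θ·d AU: s = 13.5 × 5.7837 = 78.08 AU.
= 78.08 × 1.496 × 10⁸ km = 1.1681 × 10^10 km.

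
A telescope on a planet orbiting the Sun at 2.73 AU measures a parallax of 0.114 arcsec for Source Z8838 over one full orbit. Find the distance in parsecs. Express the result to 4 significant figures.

With baseline B (in AU) and parallax p (in arcsec), d = B/p parsecs.
d = 2.73 / 0.114 = 23.947 pc.

23.95 pc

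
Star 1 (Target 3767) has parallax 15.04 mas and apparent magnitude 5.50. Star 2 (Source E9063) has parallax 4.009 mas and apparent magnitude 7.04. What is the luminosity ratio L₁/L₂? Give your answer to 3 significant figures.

L₁/L₂ = 0.293

d₁ = 1/p₁ = 1/0.01504″ = 66.489 pc; d₂ = 1/p₂ = 1/0.004009″ = 249.44 pc.
M₁ = m₁ − 5 log₁₀ d₁ + 5 = 5.50 − 9.1137 + 5 = 1.3863.
M₂ = 7.04 − 11.9848 + 5 = 0.0552.
L₁/L₂ = 10^(0.4(M₂ − M₁)) = 10^(0.4 × (-1.3311)) = 10^(-0.53244) = 0.29347.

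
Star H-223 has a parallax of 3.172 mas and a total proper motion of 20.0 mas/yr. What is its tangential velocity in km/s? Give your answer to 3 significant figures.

29.9 km/s

d = 1/p = 1/0.003172″ = 315.26 pc.
μ = 20.0 mas/yr = 0.0200 ″/yr.
v_t = 4.74 × μ × d = 4.74 × 0.0200 × 315.26 = 29.887 km/s.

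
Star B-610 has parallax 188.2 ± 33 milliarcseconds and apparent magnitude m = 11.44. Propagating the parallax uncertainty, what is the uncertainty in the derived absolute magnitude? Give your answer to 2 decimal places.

σ_M = 0.38 mag

M = m − 5 log₁₀ d + 5 = m + 5 log₁₀ p + 5, so ∂M/∂p = 5/(p ln 10).
σ_M = (5/ln 10) · (σ_p/p) = 2.1715 × 33/188.2 = 2.1715 × 0.17535 = 0.38077.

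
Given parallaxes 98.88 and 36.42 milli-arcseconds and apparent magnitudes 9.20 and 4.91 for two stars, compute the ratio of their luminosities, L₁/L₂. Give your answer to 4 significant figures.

d₁ = 1/p₁ = 1/0.09888″ = 10.113 pc; d₂ = 1/p₂ = 1/0.03642″ = 27.457 pc.
M₁ = m₁ − 5 log₁₀ d₁ + 5 = 9.20 − 5.0244 + 5 = 9.1756.
M₂ = 4.91 − 7.1933 + 5 = 2.7167.
L₁/L₂ = 10^(0.4(M₂ − M₁)) = 10^(0.4 × (-6.4589)) = 10^(-2.58356) = 0.0026088.

L₁/L₂ = 0.002609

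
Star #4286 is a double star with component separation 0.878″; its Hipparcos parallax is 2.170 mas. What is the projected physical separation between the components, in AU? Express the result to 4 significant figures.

d = 1/p = 1/0.002170″ = 460.83 pc.
At distance d (pc), an angle of θ arcsec spans θ·d AU: s = 0.878 × 460.83 = 404.61 AU.

404.6 AU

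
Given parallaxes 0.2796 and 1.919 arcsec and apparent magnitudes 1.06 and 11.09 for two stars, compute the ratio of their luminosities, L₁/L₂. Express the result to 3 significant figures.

L₁/L₂ = 484000

d₁ = 1/p₁ = 1/0.2796″ = 3.5765 pc; d₂ = 1/p₂ = 1/1.919″ = 0.5211 pc.
M₁ = m₁ − 5 log₁₀ d₁ + 5 = 1.06 − 2.7673 + 5 = 3.2927.
M₂ = 11.09 − (-1.4154) + 5 = 17.5054.
L₁/L₂ = 10^(0.4(M₂ − M₁)) = 10^(0.4 × 14.2127) = 10^5.68508 = 4.8426 × 10^5.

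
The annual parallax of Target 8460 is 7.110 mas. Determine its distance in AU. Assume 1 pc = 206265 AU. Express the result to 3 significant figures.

2.90 × 10^7 AU

p = 7.110 mas = 0.007110 arcsec.
d = 1/p = 1/0.007110 = 140.65 pc.
In AU: 140.65 × 206265 = 2.9011 × 10^7 AU.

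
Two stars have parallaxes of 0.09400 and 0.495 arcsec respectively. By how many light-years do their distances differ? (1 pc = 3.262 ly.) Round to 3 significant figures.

d_A = 1/0.09400″ = 10.638 pc; d_B = 1/0.4950″ = 2.0202 pc.
|d_B − d_A| = |2.0202 − 10.638| = 8.6178 pc = 8.6178 × 3.262 ly = 28.111 ly.

28.1 ly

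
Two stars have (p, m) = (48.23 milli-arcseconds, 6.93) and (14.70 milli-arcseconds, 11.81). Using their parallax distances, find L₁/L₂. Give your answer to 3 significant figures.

L₁/L₂ = 8.32

d₁ = 1/p₁ = 1/0.04823″ = 20.734 pc; d₂ = 1/p₂ = 1/0.01470″ = 68.027 pc.
M₁ = m₁ − 5 log₁₀ d₁ + 5 = 6.93 − 6.5834 + 5 = 5.3466.
M₂ = 11.81 − 9.1634 + 5 = 7.6466.
L₁/L₂ = 10^(0.4(M₂ − M₁)) = 10^(0.4 × 2.3000) = 10^0.92000 = 8.3176.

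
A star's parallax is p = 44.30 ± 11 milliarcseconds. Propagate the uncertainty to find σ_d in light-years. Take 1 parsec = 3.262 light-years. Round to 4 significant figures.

18.28 ly

d = 1/p, so σ_d = σ_p / p².
σ_d = 0.0110 / (0.04430)² = 0.0110 / 0.0019625 = 5.6051 pc = 5.6051 × 3.262 ly = 18.284 ly.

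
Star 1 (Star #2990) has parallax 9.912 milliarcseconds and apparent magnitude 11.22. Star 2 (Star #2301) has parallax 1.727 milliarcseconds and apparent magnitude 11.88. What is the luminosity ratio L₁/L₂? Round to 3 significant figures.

d₁ = 1/p₁ = 1/0.009912″ = 100.89 pc; d₂ = 1/p₂ = 1/0.001727″ = 579.04 pc.
M₁ = m₁ − 5 log₁₀ d₁ + 5 = 11.22 − 10.0192 + 5 = 6.2008.
M₂ = 11.88 − 13.8135 + 5 = 3.0665.
L₁/L₂ = 10^(0.4(M₂ − M₁)) = 10^(0.4 × (-3.1343)) = 10^(-1.25372) = 0.055755.

L₁/L₂ = 0.0558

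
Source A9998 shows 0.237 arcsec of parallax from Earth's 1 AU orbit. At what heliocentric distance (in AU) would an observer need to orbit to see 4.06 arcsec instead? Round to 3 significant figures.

Parallax scales linearly with baseline: p ∝ B, so B = p_target / p_Earth × 1 AU.
B = 4.06 / 0.237 = 17.131 AU.

17.1 AU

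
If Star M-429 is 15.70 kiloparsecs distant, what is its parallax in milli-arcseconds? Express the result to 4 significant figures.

d = 15.70 kpc = 15700 pc.
p = 1/d = 1/15700 = 0.000063694 arcsec.
= 0.000063694 × 1000 = 0.063694 mas.

0.06369 mas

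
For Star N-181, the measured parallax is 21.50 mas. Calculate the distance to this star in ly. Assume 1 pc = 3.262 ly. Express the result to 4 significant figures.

151.7 ly

p = 21.50 mas = 0.02150 arcsec.
d = 1/p = 1/0.02150 = 46.512 pc.
In light-years: 46.512 × 3.262 = 151.72 ly.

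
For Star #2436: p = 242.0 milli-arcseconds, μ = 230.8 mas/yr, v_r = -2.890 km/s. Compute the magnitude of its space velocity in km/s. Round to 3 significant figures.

d = 1/p = 1/0.2420″ = 4.1322 pc.
μ = 230.8 mas/yr = 0.2308 ″/yr.
v_t = 4.740 μ d = 4.740 × 0.2308 × 4.1322 = 4.5206 km/s.
v = √(v_r² + v_t²) = √((-2.890)² + 4.5206²) = √28.7879 = 5.3654 km/s.

5.37 km/s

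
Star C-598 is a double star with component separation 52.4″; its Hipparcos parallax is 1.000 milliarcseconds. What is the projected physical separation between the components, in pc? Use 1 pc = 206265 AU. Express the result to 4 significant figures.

d = 1/p = 1/0.001000″ = 1000 pc.
At distance d (pc), an angle of θ arcsec spans θ·d AU: s = 52.4 × 1000 = 52400 AU.
= 52400 / 206265 = 0.25404 pc.

0.2540 pc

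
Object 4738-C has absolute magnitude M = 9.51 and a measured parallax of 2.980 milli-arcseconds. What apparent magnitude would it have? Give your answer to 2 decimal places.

m = 17.14

d = 1/p = 1/0.002980″ = 335.57 pc.
m − M = 5 log₁₀ d − 5 = 5 log₁₀(335.57) − 5 = 12.6289 − 5 = 7.6289.
m = M + (m − M) = 9.51 + 7.6289 = 17.14.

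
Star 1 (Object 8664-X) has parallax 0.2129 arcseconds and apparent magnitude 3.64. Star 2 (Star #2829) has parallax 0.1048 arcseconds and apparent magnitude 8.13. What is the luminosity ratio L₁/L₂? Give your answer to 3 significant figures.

L₁/L₂ = 15.1

d₁ = 1/p₁ = 1/0.2129″ = 4.697 pc; d₂ = 1/p₂ = 1/0.1048″ = 9.542 pc.
M₁ = m₁ − 5 log₁₀ d₁ + 5 = 3.64 − 3.3591 + 5 = 5.2809.
M₂ = 8.13 − 4.8982 + 5 = 8.2318.
L₁/L₂ = 10^(0.4(M₂ − M₁)) = 10^(0.4 × 2.9509) = 10^1.18036 = 15.148.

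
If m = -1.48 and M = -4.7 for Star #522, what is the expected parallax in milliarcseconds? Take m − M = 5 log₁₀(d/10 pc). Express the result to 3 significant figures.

22.7 mas

m − M = -1.48 − (-4.7) = 3.22.
d = 10^((m−M)/5 + 1) = 10^1.644 = 44.055 pc.
p = 1/d = 1/44.055 = 0.022699 arcsec = 22.699 mas.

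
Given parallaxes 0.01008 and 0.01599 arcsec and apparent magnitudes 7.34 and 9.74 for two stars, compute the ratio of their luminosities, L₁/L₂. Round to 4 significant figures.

d₁ = 1/p₁ = 1/0.01008″ = 99.206 pc; d₂ = 1/p₂ = 1/0.01599″ = 62.539 pc.
M₁ = m₁ − 5 log₁₀ d₁ + 5 = 7.34 − 9.9827 + 5 = 2.3573.
M₂ = 9.74 − 8.9808 + 5 = 5.7592.
L₁/L₂ = 10^(0.4(M₂ − M₁)) = 10^(0.4 × 3.4019) = 10^1.36076 = 22.949.

L₁/L₂ = 22.95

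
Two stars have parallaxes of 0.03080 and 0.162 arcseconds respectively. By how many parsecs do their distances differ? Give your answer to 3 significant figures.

26.3 pc

d_A = 1/0.03080″ = 32.468 pc; d_B = 1/0.1620″ = 6.1728 pc.
|d_B − d_A| = |6.1728 − 32.468| = 26.295 pc.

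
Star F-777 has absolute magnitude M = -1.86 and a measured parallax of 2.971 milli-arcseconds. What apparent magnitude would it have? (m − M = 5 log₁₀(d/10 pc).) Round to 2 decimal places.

m = 5.78

d = 1/p = 1/0.002971″ = 336.59 pc.
m − M = 5 log₁₀ d − 5 = 5 log₁₀(336.59) − 5 = 12.6355 − 5 = 7.6355.
m = M + (m − M) = -1.86 + 7.6355 = 5.78.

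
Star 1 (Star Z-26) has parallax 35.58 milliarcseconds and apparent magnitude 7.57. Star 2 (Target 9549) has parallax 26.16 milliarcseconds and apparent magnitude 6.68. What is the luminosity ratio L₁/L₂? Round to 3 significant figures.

L₁/L₂ = 0.238

d₁ = 1/p₁ = 1/0.03558″ = 28.106 pc; d₂ = 1/p₂ = 1/0.02616″ = 38.226 pc.
M₁ = m₁ − 5 log₁₀ d₁ + 5 = 7.57 − 7.2440 + 5 = 5.3260.
M₂ = 6.68 − 7.9118 + 5 = 3.7682.
L₁/L₂ = 10^(0.4(M₂ − M₁)) = 10^(0.4 × (-1.5578)) = 10^(-0.62312) = 0.23817.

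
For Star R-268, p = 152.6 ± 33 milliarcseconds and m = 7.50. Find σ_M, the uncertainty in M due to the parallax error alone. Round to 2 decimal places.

M = m − 5 log₁₀ d + 5 = m + 5 log₁₀ p + 5, so ∂M/∂p = 5/(p ln 10).
σ_M = (5/ln 10) · (σ_p/p) = 2.1715 × 33/152.6 = 2.1715 × 0.21625 = 0.46959.

σ_M = 0.47 mag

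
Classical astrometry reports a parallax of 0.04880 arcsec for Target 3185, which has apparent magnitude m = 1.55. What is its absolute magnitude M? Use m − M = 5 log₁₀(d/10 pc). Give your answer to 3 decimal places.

M = -0.008

d = 1/p = 1/0.04880″ = 20.492 pc.
m − M = 5 log₁₀(20.492) − 5 = 6.5579 − 5 = 1.5579.
M = m − (m − M) = 1.55 − 1.5579 = -0.008.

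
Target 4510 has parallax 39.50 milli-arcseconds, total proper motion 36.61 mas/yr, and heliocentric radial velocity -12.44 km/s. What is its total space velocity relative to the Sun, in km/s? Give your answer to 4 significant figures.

d = 1/p = 1/0.03950″ = 25.316 pc.
μ = 36.61 mas/yr = 0.03661 ″/yr.
v_t = 4.740 μ d = 4.740 × 0.03661 × 25.316 = 4.3931 km/s.
v = √(v_r² + v_t²) = √((-12.44)² + 4.3931²) = √174.053 = 13.193 km/s.

13.19 km/s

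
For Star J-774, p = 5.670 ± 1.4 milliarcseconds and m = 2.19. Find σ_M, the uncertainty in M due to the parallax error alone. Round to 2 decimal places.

M = m − 5 log₁₀ d + 5 = m + 5 log₁₀ p + 5, so ∂M/∂p = 5/(p ln 10).
σ_M = (5/ln 10) · (σ_p/p) = 2.1715 × 1.4/5.670 = 2.1715 × 0.24691 = 0.53617.

σ_M = 0.54 mag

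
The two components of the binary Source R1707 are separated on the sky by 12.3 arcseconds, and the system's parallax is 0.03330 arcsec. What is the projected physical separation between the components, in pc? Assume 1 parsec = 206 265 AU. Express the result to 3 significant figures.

0.00179 pc

d = 1/p = 1/0.03330″ = 30.03 pc.
At distance d (pc), an angle of θ arcsec spans θ·d AU: s = 12.3 × 30.03 = 369.37 AU.
= 369.37 / 206265 = 0.0017908 pc.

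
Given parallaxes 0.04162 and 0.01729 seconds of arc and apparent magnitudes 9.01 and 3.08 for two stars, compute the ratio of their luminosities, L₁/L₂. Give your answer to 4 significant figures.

L₁/L₂ = 0.0007328

d₁ = 1/p₁ = 1/0.04162″ = 24.027 pc; d₂ = 1/p₂ = 1/0.01729″ = 57.837 pc.
M₁ = m₁ − 5 log₁₀ d₁ + 5 = 9.01 − 6.9035 + 5 = 7.1065.
M₂ = 3.08 − 8.8110 + 5 = -0.7310.
L₁/L₂ = 10^(0.4(M₂ − M₁)) = 10^(0.4 × (-7.8375)) = 10^(-3.13500) = 0.00073282.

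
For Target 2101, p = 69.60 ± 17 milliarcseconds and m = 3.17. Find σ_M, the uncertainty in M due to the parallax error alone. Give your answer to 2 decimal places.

σ_M = 0.53 mag

M = m − 5 log₁₀ d + 5 = m + 5 log₁₀ p + 5, so ∂M/∂p = 5/(p ln 10).
σ_M = (5/ln 10) · (σ_p/p) = 2.1715 × 17/69.60 = 2.1715 × 0.24425 = 0.53039.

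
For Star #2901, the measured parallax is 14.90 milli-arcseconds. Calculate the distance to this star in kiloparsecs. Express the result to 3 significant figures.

0.0671 kpc

p = 14.90 milli-arcseconds = 0.01490 arcsec.
d = 1/p = 1/0.01490 = 67.114 pc.
= 0.067114 kpc.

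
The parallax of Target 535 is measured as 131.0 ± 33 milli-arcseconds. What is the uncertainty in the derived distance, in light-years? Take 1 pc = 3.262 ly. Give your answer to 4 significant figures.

6.273 ly

d = 1/p, so σ_d = σ_p / p².
σ_d = 0.0330 / (0.1310)² = 0.0330 / 0.017161 = 1.923 pc = 1.923 × 3.262 ly = 6.2728 ly.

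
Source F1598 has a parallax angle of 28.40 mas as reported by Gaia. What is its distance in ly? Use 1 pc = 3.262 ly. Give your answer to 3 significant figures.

p = 28.40 mas = 0.02840 arcsec.
d = 1/p = 1/0.02840 = 35.211 pc.
In light-years: 35.211 × 3.262 = 114.86 ly.

115 ly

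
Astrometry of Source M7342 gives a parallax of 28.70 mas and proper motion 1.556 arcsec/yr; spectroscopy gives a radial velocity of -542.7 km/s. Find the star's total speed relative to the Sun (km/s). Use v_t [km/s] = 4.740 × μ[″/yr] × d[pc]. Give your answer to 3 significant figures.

d = 1/p = 1/0.02870″ = 34.843 pc.
v_t = 4.740 μ d = 4.740 × 1.556 × 34.843 = 256.98 km/s.
v = √(v_r² + v_t²) = √((-542.7)² + 256.98²) = √360562 = 600.47 km/s.

600 km/s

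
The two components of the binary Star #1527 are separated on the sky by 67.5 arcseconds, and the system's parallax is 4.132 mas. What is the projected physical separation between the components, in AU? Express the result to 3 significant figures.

d = 1/p = 1/0.004132″ = 242.01 pc.
At distance d (pc), an angle of θ arcsec spans θ·d AU: s = 67.5 × 242.01 = 16336 AU.

16300 AU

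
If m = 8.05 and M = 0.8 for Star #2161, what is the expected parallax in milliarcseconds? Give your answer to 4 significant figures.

3.548 mas

m − M = 8.05 − 0.8 = 7.25.
d = 10^((m−M)/5 + 1) = 10^2.450 = 281.84 pc.
p = 1/d = 1/281.84 = 0.0035481 arcsec = 3.5481 mas.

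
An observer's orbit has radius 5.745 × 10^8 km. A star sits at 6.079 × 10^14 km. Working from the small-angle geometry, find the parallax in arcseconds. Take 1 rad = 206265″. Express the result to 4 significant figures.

θ ≈ B/d = (5.745 × 10^8) / (6.079 × 10^14) = 9.4506 × 10^-7 rad.
In arcseconds: 9.4506 × 10^-7 × 206265 = 0.19493″.

0.1949 arcsec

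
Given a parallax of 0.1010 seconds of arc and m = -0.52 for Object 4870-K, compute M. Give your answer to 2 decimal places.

M = -0.50

d = 1/p = 1/0.1010″ = 9.901 pc.
m − M = 5 log₁₀(9.901) − 5 = 4.9784 − 5 = -0.0216.
M = m − (m − M) = -0.52 − (-0.0216) = -0.50.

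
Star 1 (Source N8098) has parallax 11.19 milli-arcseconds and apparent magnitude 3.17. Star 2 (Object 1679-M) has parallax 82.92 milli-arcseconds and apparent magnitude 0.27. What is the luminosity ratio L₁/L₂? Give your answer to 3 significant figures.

d₁ = 1/p₁ = 1/0.01119″ = 89.366 pc; d₂ = 1/p₂ = 1/0.08292″ = 12.06 pc.
M₁ = m₁ − 5 log₁₀ d₁ + 5 = 3.17 − 9.7559 + 5 = -1.5859.
M₂ = 0.27 − 5.4067 + 5 = -0.1367.
L₁/L₂ = 10^(0.4(M₂ − M₁)) = 10^(0.4 × 1.4492) = 10^0.57968 = 3.7991.

L₁/L₂ = 3.80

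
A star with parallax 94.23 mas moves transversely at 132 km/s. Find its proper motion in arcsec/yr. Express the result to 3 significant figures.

d = 1/p = 1/0.09423″ = 10.612 pc.
μ = v_t / (4.74 d) = 132 / (4.74 × 10.612) = 132 / 50.301 = 2.6242 ″/yr.

2.62 arcsec/yr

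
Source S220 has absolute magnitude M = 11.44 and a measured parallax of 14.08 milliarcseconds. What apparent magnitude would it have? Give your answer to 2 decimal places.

m = 15.70

d = 1/p = 1/0.01408″ = 71.023 pc.
m − M = 5 log₁₀ d − 5 = 5 log₁₀(71.023) − 5 = 9.2570 − 5 = 4.2570.
m = M + (m − M) = 11.44 + 4.2570 = 15.70.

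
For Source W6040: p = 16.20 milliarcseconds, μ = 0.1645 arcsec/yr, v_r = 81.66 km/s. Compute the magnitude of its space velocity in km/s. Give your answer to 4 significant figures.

d = 1/p = 1/0.01620″ = 61.728 pc.
v_t = 4.740 μ d = 4.740 × 0.1645 × 61.728 = 48.131 km/s.
v = √(v_r² + v_t²) = √(81.66² + 48.131²) = √8984.95 = 94.789 km/s.

94.79 km/s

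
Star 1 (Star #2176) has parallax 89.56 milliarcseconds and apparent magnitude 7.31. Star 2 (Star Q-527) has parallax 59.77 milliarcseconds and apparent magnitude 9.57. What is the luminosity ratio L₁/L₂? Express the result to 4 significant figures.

d₁ = 1/p₁ = 1/0.08956″ = 11.166 pc; d₂ = 1/p₂ = 1/0.05977″ = 16.731 pc.
M₁ = m₁ − 5 log₁₀ d₁ + 5 = 7.31 − 5.2395 + 5 = 7.0705.
M₂ = 9.57 − 6.1176 + 5 = 8.4524.
L₁/L₂ = 10^(0.4(M₂ − M₁)) = 10^(0.4 × 1.3819) = 10^0.55276 = 3.5708.

L₁/L₂ = 3.571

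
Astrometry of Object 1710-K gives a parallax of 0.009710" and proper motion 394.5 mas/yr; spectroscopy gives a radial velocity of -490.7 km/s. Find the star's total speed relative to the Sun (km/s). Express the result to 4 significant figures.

527.1 km/s

d = 1/p = 1/0.009710″ = 102.99 pc.
μ = 394.5 mas/yr = 0.3945 ″/yr.
v_t = 4.740 μ d = 4.740 × 0.3945 × 102.99 = 192.58 km/s.
v = √(v_r² + v_t²) = √((-490.7)² + 192.58²) = √277874 = 527.14 km/s.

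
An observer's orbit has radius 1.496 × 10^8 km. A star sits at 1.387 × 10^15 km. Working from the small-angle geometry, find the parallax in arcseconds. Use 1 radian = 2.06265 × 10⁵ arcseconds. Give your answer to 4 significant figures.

θ ≈ B/d = (1.496 × 10^8) / (1.387 × 10^15) = 1.0786 × 10^-7 rad.
In arcseconds: 1.0786 × 10^-7 × 206265 = 0.022248″.

0.02225 arcsec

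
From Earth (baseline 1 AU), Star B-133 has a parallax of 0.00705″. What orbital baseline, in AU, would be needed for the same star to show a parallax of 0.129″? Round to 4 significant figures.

Parallax scales linearly with baseline: p ∝ B, so B = p_target / p_Earth × 1 AU.
B = 0.129 / 0.00705 = 18.298 AU.

18.30 AU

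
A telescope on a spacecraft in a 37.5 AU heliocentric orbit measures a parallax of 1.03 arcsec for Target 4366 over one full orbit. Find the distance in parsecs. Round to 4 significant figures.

36.41 pc

With baseline B (in AU) and parallax p (in arcsec), d = B/p parsecs.
d = 37.5 / 1.03 = 36.408 pc.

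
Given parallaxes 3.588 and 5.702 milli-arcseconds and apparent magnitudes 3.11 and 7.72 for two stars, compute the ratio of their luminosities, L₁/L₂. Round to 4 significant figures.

d₁ = 1/p₁ = 1/0.003588″ = 278.71 pc; d₂ = 1/p₂ = 1/0.005702″ = 175.38 pc.
M₁ = m₁ − 5 log₁₀ d₁ + 5 = 3.11 − 12.2258 + 5 = -4.1158.
M₂ = 7.72 − 11.2199 + 5 = 1.5001.
L₁/L₂ = 10^(0.4(M₂ − M₁)) = 10^(0.4 × 5.6159) = 10^2.24636 = 176.34.

L₁/L₂ = 176.3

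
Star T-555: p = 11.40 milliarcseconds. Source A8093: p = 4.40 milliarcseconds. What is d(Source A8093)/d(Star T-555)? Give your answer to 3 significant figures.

2.59

Since d = 1/p, d_B/d_A = p_A/p_B.
= 11.40 / 4.40 = 2.5909.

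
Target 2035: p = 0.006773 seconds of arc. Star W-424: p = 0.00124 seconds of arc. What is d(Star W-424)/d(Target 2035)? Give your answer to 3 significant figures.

5.46

Since d = 1/p, d_B/d_A = p_A/p_B.
= 0.006773 / 0.00124 = 5.4621.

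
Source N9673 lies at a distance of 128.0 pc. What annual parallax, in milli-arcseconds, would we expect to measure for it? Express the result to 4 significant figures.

p = 1/d = 1/128 = 0.0078125 arcsec.
= 0.0078125 × 1000 = 7.8125 mas.

7.813 mas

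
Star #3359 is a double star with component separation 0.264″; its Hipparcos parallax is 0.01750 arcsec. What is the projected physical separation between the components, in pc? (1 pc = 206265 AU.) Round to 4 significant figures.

d = 1/p = 1/0.01750″ = 57.143 pc.
At distance d (pc), an angle of θ arcsec spans θ·d AU: s = 0.264 × 57.143 = 15.086 AU.
= 15.086 / 206265 = 7.3139 × 10^-5 pc.

7.314 × 10^-5 pc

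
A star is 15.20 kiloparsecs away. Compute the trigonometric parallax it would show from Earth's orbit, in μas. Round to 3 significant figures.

65.8 μas

d = 15.20 kpc = 15200 pc.
p = 1/d = 1/15200 = 0.000065789 arcsec.
= 0.000065789 × 10⁶ = 65.789 μas.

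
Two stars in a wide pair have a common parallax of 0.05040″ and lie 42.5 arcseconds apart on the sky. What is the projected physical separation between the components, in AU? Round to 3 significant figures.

d = 1/p = 1/0.05040″ = 19.841 pc.
At distance d (pc), an angle of θ arcsec spans θ·d AU: s = 42.5 × 19.841 = 843.24 AU.

843 AU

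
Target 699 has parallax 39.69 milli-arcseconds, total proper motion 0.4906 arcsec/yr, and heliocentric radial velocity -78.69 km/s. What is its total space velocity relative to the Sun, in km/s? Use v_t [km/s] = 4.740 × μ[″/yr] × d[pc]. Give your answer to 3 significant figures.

98.1 km/s

d = 1/p = 1/0.03969″ = 25.195 pc.
v_t = 4.740 μ d = 4.740 × 0.4906 × 25.195 = 58.59 km/s.
v = √(v_r² + v_t²) = √((-78.69)² + 58.59²) = √9624.9 = 98.107 km/s.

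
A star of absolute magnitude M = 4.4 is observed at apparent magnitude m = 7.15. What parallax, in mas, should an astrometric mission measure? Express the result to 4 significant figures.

28.18 mas

m − M = 7.15 − 4.4 = 2.75.
d = 10^((m−M)/5 + 1) = 10^1.550 = 35.481 pc.
p = 1/d = 1/35.481 = 0.028184 arcsec = 28.184 mas.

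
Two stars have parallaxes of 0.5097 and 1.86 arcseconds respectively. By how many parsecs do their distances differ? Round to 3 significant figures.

d_A = 1/0.5097″ = 1.9619 pc; d_B = 1/1.860″ = 0.53763 pc.
|d_B − d_A| = |0.53763 − 1.9619| = 1.4243 pc.

1.42 pc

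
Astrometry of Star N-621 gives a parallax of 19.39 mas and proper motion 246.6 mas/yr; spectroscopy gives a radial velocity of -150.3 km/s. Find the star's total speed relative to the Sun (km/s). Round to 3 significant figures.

162 km/s

d = 1/p = 1/0.01939″ = 51.573 pc.
μ = 246.6 mas/yr = 0.2466 ″/yr.
v_t = 4.740 μ d = 4.740 × 0.2466 × 51.573 = 60.283 km/s.
v = √(v_r² + v_t²) = √((-150.3)² + 60.283²) = √26224.1 = 161.94 km/s.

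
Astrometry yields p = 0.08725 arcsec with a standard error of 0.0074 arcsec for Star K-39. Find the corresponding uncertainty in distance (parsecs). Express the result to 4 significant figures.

d = 1/p, so σ_d = σ_p / p².
σ_d = 0.00740 / (0.08725)² = 0.00740 / 0.0076126 = 0.97207 pc.

0.9721 pc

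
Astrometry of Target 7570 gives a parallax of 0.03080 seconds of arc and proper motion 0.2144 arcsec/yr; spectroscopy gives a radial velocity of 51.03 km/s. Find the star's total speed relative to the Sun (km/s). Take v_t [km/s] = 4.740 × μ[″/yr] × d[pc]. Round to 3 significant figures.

60.8 km/s

d = 1/p = 1/0.03080″ = 32.468 pc.
v_t = 4.740 μ d = 4.740 × 0.2144 × 32.468 = 32.996 km/s.
v = √(v_r² + v_t²) = √(51.03² + 32.996²) = √3692.8 = 60.768 km/s.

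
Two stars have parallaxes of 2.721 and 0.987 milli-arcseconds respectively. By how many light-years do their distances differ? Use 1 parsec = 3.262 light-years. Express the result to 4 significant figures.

2106 ly

d_A = 1/0.002721″ = 367.51 pc; d_B = 1/0.0009870″ = 1013.2 pc.
|d_B − d_A| = |1013.2 − 367.51| = 645.69 pc = 645.69 × 3.262 ly = 2106.2 ly.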